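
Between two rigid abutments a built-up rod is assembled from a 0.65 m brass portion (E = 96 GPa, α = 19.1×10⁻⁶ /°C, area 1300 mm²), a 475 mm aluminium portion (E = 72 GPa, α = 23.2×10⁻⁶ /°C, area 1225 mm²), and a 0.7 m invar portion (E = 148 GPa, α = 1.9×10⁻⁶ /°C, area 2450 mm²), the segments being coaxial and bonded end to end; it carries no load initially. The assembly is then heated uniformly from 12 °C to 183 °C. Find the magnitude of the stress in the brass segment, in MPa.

σ ≈ 260 MPa (compressive)

Free thermal expansion of the whole bar: Σ αᵢΔT Lᵢ = 19.1×10⁻⁶×171×650 + 23.2×10⁻⁶×171×475 + 1.9×10⁻⁶×171×700 = 4.235 mm.
The walls prevent any net length change, so an axial force P (same in every segment) develops. Compatibility: P · Σ Lᵢ/(AᵢEᵢ) = δ_free.
The series flexibility is Σ Lᵢ/(AᵢEᵢ) = 650/(1300×96×10³) + 475/(1225×72×10³) + 700/(2450×148×10³) = 1.252×10⁻⁵ mm/N.
Hence P = δ_free / Σ(L/AE) = 4.235/1.252×10⁻⁵ = 338.1 kN (compressive).
σ_{brass} = P / A = 338100 / 1300 = 260.1 MPa.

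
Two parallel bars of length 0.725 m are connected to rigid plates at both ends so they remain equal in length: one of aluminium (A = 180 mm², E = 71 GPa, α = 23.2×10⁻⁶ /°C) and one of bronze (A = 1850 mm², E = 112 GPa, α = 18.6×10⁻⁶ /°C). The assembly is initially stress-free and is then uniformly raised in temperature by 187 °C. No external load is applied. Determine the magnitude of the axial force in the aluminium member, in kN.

Equilibrium of a rigid end plate with no external load gives equal and opposite internal forces ±P in the two members. Since α_{aluminium} > α_{bronze}, heating drives the aluminium into compression and the bronze into tension.
Equating the net (thermal + elastic) strains gives |α₁ − α₂|·ΔT = P·[1/(A₁E₁) + 1/(A₂E₂)].
|α₁ − α₂|·ΔT = 4.6×10⁻⁶ × 187 = 0.0008602.
1/(A₁E₁) + 1/(A₂E₂) = 1/(180×71×10³) + 1/(1850×112×10³) = 8.307×10⁻⁸ N⁻¹.
P = 0.0008602 / 8.307×10⁻⁸ = 10350 N = 10.35 kN.

P ≈ 10.4 kN (compressive in the aluminium)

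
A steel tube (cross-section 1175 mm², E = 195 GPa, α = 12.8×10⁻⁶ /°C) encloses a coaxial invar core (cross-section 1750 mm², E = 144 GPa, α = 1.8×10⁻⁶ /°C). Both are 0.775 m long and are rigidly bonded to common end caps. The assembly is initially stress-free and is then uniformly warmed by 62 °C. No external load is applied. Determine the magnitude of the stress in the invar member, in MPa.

σ ≈ 46.8 MPa (tensile)

Both members must finish at the same length. With the larger α, the steel tends to over-expand; the plates restrain it, putting the steel in compression and the invar in tension. With no external load the two internal forces are equal and opposite, magnitude P.
Equating the net (thermal + elastic) strains gives |α₁ − α₂|·ΔT = P·[1/(A₁E₁) + 1/(A₂E₂)].
|α₁ − α₂|·ΔT = 11×10⁻⁶ × 62 = 0.000682.
1/(A₁E₁) + 1/(A₂E₂) = 1/(1175×195×10³) + 1/(1750×144×10³) = 8.333×10⁻⁹ N⁻¹.
P = 0.000682 / 8.333×10⁻⁹ = 81850 N = 81.85 kN.
σ_{invar} = P/A₂ = 81850/1750 = 46.77 MPa, tensile.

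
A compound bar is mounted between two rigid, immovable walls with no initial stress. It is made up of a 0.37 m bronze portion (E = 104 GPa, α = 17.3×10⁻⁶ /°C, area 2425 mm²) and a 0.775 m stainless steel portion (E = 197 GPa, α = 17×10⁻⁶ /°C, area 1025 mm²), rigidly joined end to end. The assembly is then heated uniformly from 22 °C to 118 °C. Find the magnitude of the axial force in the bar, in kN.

P ≈ 354 kN (compressive)

With the walls removed the bar would change length by δ_free = Σ αᵢΔT Lᵢ = 17.3×10⁻⁶×96×370 + 17×10⁻⁶×96×775 = 1.879 mm.
The rigid supports impose zero overall length change; the single axial force P common to all segments must satisfy P Σ Lᵢ/(AᵢEᵢ) = δ_free.
Σ Lᵢ/(AᵢEᵢ) = 370/(2425×104×10³) + 775/(1025×197×10³) = 5.305×10⁻⁶ mm/N.
Hence P = δ_free / Σ(L/AE) = 1.879/5.305×10⁻⁶ = 354.2 kN (compressive).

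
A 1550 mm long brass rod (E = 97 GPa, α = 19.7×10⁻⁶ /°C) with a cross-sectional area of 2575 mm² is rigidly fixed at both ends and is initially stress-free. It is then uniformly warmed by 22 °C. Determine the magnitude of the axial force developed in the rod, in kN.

P ≈ 108 kN (compressive)

Full restraint means ε = 0, so the stress is σ = EαΔT = 97×10³ × 19.7×10⁻⁶ × 22 = 42.04 MPa.
Axial force P = σA = 42.04 × 2575 = 108300 N = 108.3 kN, compressive.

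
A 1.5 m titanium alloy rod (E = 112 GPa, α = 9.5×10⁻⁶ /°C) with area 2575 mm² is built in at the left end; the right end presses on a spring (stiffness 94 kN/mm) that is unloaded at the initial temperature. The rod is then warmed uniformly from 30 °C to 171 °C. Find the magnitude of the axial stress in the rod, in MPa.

The unrestrained thermal change is αΔT L = 9.5×10⁻⁶ × 141 × 1500 = 2.009 mm.
With a force P in the spring, the elastic change of the rod is PL/(AE) and that of the spring is P/k; compatibility requires their sum to equal δ_free.
So P = δ_free / [L/(AE) + 1/k] = 2.009 / [ 1500/(2575×112×10³) + 1/(94×10³) ].
P = 2.009 / 1.584×10⁻⁵ = 126900 N.
σ = P/A = 126900/2575 = 49.26 MPa.

σ ≈ 49.3 MPa (compressive)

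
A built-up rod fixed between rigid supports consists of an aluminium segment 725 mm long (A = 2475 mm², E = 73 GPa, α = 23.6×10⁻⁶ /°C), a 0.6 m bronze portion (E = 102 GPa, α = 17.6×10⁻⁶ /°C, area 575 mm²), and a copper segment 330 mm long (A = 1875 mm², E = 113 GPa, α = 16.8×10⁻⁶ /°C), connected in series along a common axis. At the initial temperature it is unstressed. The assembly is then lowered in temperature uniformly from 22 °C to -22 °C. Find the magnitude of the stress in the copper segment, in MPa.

Free thermal contraction of the whole bar: Σ αᵢΔT Lᵢ = 23.6×10⁻⁶×44×725 + 17.6×10⁻⁶×44×600 + 16.8×10⁻⁶×44×330 = 1.461 mm.
The rigid supports impose zero overall length change; the single axial force P common to all segments must satisfy P Σ Lᵢ/(AᵢEᵢ) = δ_free.
Σ Lᵢ/(AᵢEᵢ) = 725/(2475×73×10³) + 600/(575×102×10³) + 330/(1875×113×10³) = 1.58×10⁻⁵ mm/N.
Hence P = δ_free / Σ(L/AE) = 1.461/1.58×10⁻⁵ = 92.49 kN (tensile).
σ_{copper} = P / A = 92490 / 1875 = 49.33 MPa.

σ ≈ 49.3 MPa (tensile)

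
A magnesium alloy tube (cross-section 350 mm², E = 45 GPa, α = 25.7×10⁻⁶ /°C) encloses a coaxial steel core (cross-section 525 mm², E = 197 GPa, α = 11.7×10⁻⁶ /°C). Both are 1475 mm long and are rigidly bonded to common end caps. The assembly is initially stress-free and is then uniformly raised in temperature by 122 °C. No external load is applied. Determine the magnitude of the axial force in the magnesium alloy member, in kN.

The magnesium alloy has the larger α, so on heating it would change length more than the steel if both were free. The rigid plates force a common final length, so the magnesium alloy is put into compression and the steel into tension, with equal and opposite forces P (no external load).
Equating the net (thermal + elastic) strains gives |α₁ − α₂|·ΔT = P·[1/(A₁E₁) + 1/(A₂E₂)].
|α₁ − α₂|·ΔT = 14×10⁻⁶ × 122 = 0.001708.
1/(A₁E₁) + 1/(A₂E₂) = 1/(350×45×10³) + 1/(525×197×10³) = 7.316×10⁻⁸ N⁻¹.
So P = 0.001708 / 7.316×10⁻⁸ = 23.35 kN.

P ≈ 23.3 kN (compressive in the magnesium alloy)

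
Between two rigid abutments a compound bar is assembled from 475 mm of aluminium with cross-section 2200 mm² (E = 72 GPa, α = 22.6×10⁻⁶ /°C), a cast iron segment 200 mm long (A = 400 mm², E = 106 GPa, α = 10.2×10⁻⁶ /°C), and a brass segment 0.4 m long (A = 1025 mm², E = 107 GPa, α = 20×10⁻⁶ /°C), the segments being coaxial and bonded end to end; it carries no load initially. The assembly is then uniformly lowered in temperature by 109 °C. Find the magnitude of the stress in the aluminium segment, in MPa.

σ ≈ 90.6 MPa (tensile)

If the supports were absent, the total length change would be Σ αᵢΔT Lᵢ = 22.6×10⁻⁶×109×475 + 10.2×10⁻⁶×109×200 + 20×10⁻⁶×109×400 = 2.264 mm.
The rigid supports impose zero overall length change; the single axial force P common to all segments must satisfy P Σ Lᵢ/(AᵢEᵢ) = δ_free.
Σ Lᵢ/(AᵢEᵢ) = 475/(2200×72×10³) + 200/(400×106×10³) + 400/(1025×107×10³) = 1.136×10⁻⁵ mm/N.
Hence P = δ_free / Σ(L/AE) = 2.264/1.136×10⁻⁵ = 199.3 kN (tensile).
σ_{aluminium} = P / A = 199300 / 2200 = 90.59 MPa.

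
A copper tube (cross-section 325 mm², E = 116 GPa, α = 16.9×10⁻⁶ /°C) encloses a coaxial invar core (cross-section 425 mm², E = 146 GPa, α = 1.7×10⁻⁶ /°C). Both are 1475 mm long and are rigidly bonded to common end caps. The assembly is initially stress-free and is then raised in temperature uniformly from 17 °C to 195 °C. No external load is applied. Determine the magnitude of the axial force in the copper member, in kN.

Equilibrium of a rigid end plate with no external load gives equal and opposite internal forces ±P in the two members. Since α_{copper} > α_{invar}, heating drives the copper into compression and the invar into tension.
Equating the net (thermal + elastic) strains gives |α₁ − α₂|·ΔT = P·[1/(A₁E₁) + 1/(A₂E₂)].
|α₁ − α₂|·ΔT = 15.2×10⁻⁶ × 178 = 0.002706.
1/(A₁E₁) + 1/(A₂E₂) = 1/(325×116×10³) + 1/(425×146×10³) = 4.264×10⁻⁸ N⁻¹.
P = 0.002706 / 4.264×10⁻⁸ = 63450 N = 63.45 kN.

P ≈ 63.5 kN (compressive in the copper)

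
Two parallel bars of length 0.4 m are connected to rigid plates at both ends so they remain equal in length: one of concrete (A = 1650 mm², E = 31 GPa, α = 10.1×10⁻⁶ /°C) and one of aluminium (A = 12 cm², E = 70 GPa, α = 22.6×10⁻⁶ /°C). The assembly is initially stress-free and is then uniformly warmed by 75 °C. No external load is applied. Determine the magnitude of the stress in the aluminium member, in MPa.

Both members must finish at the same length. With the larger α, the aluminium tends to over-expand; the plates restrain it, putting the aluminium in compression and the concrete in tension. With no external load the two internal forces are equal and opposite, magnitude P.
Compatibility of the two members (thermal + elastic change equal): (α₁ − α₂)ΔT = P·[1/(A₁E₁) + 1/(A₂E₂)].
|α₁ − α₂|·ΔT = 12.5×10⁻⁶ × 75 = 0.0009375.
1/(A₁E₁) + 1/(A₂E₂) = 1/(1650×31×10³) + 1/(1200×70×10³) = 3.146×10⁻⁸ N⁻¹.
P = 0.0009375 / 3.146×10⁻⁸ = 29800 N = 29.8 kN.
σ_{aluminium} = P/A₂ = 29800/1200 = 24.84 MPa, compressive.

σ ≈ 24.8 MPa (compressive)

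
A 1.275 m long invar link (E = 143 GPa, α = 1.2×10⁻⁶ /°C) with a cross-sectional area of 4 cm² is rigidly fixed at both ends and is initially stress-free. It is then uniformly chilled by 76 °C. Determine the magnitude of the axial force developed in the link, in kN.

With zero net strain, σ = E·αΔT = 143 GPa × 1.2×10⁻⁶ × 76 = 13.04 MPa.
Axial force P = σA = 13.04 × 400 = 5217 N = 5.217 kN, tensile.

P ≈ 5.22 kN (tensile)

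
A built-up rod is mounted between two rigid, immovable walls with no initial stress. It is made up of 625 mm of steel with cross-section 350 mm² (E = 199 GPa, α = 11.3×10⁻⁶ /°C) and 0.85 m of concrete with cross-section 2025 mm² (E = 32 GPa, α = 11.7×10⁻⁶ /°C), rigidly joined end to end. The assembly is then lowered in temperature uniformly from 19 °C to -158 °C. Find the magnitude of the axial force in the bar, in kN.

P ≈ 136 kN (tensile)

If the supports were absent, the total length change would be Σ αᵢΔT Lᵢ = 11.3×10⁻⁶×177×625 + 11.7×10⁻⁶×177×850 = 3.01 mm.
Since the ends are fixed, an axial force P builds up, equal in every segment, with P · Σ Lᵢ/(AᵢEᵢ) = δ_free.
Σ Lᵢ/(AᵢEᵢ) = 625/(350×199×10³) + 850/(2025×32×10³) = 2.209×10⁻⁵ mm/N.
So P = 3.01 / 2.209×10⁻⁵ = 136.3 kN, tensile.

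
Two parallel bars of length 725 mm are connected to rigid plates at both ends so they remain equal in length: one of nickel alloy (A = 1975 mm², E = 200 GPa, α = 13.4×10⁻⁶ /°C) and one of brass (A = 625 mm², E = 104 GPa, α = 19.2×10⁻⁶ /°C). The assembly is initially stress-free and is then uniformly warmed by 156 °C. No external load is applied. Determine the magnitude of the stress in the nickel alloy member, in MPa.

Equilibrium of a rigid end plate with no external load gives equal and opposite internal forces ±P in the two members. Since α_{brass} > α_{nickel alloy}, heating drives the brass into compression and the nickel alloy into tension.
Equating the net (thermal + elastic) strains gives |α₁ − α₂|·ΔT = P·[1/(A₁E₁) + 1/(A₂E₂)].
|α₁ − α₂|·ΔT = 5.8×10⁻⁶ × 156 = 0.0009048.
1/(A₁E₁) + 1/(A₂E₂) = 1/(1975×200×10³) + 1/(625×104×10³) = 1.792×10⁻⁸ N⁻¹.
So P = 0.0009048 / 1.792×10⁻⁸ = 50.5 kN.
σ_{nickel alloy} = P/A₁ = 50500/1975 = 25.57 MPa, tensile.

σ ≈ 25.6 MPa (tensile)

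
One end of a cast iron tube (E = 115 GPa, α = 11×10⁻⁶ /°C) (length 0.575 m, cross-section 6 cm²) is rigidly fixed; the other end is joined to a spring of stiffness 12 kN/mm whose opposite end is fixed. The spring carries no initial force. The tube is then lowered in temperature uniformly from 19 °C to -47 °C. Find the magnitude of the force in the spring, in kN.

The unrestrained thermal change is αΔT L = 11×10⁻⁶ × 66 × 575 = 0.4174 mm.
With a force P in the spring, the elastic change of the tube is PL/(AE) and that of the spring is P/k; compatibility requires their sum to equal δ_free.
So P = δ_free / [L/(AE) + 1/k] = 0.4174 / [ 575/(600×115×10³) + 1/(12×10³) ].
P = 0.4174 / 9.167×10⁻⁵ = 4554 N.

P ≈ 4.55 kN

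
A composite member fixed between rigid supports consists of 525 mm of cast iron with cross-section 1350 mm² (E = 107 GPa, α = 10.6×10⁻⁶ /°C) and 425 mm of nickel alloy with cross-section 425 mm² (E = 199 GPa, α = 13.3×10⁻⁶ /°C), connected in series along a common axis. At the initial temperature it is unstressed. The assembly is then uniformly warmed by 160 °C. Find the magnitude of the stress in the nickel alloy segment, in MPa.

σ ≈ 488 MPa (compressive)

Free thermal expansion of the whole bar: Σ αᵢΔT Lᵢ = 10.6×10⁻⁶×160×525 + 13.3×10⁻⁶×160×425 = 1.795 mm.
The rigid supports impose zero overall length change; the single axial force P common to all segments must satisfy P Σ Lᵢ/(AᵢEᵢ) = δ_free.
Σ Lᵢ/(AᵢEᵢ) = 525/(1350×107×10³) + 425/(425×199×10³) = 8.66×10⁻⁶ mm/N.
P = 1.795 / 8.66×10⁻⁶ = 207300 N = 207.3 kN, compressive.
σ_{nickel alloy} = P / A = 207300 / 425 = 487.7 MPa.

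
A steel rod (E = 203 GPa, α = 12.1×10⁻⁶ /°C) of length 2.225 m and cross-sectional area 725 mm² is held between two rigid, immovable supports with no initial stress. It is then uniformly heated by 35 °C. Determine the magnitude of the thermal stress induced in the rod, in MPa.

Because both ends are immovable the net strain is zero, and the suppressed thermal strain is αΔT = 12.1×10⁻⁶ × 35 = 423.5×10⁻⁶.
σ = EαΔT = 203×10³ × 12.1×10⁻⁶ × 35 = 85.97 MPa (compressive; the rod is trying to expand).

σ ≈ 86 MPa (compressive)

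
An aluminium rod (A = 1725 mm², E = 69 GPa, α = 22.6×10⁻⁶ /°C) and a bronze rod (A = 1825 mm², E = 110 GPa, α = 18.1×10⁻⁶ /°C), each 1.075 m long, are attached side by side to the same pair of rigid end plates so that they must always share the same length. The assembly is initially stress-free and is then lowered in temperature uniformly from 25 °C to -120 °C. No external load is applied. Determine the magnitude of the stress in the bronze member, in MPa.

Equilibrium of a rigid end plate with no external load gives equal and opposite internal forces ±P in the two members. Since α_{aluminium} > α_{bronze}, cooling drives the aluminium into tension and the bronze into compression.
Compatibility of the two members (thermal + elastic change equal): (α₁ − α₂)ΔT = P·[1/(A₁E₁) + 1/(A₂E₂)].
|α₁ − α₂|·ΔT = 4.5×10⁻⁶ × 145 = 0.0006525.
1/(A₁E₁) + 1/(A₂E₂) = 1/(1725×69×10³) + 1/(1825×110×10³) = 1.338×10⁻⁸ N⁻¹.
So P = 0.0006525 / 1.338×10⁻⁸ = 48.76 kN.
σ_{bronze} = P/A₂ = 48760/1825 = 26.72 MPa, compressive.

σ ≈ 26.7 MPa (compressive)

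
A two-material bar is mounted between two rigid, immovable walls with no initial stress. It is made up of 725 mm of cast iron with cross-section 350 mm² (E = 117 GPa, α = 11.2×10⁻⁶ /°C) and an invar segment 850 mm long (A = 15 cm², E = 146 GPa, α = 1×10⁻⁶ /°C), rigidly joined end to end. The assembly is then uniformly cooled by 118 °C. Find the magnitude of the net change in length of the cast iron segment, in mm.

Free thermal contraction of the whole bar: Σ αᵢΔT Lᵢ = 11.2×10⁻⁶×118×725 + 1×10⁻⁶×118×850 = 1.058 mm.
The rigid supports impose zero overall length change; the single axial force P common to all segments must satisfy P Σ Lᵢ/(AᵢEᵢ) = δ_free.
The series flexibility is Σ Lᵢ/(AᵢEᵢ) = 725/(350×117×10³) + 850/(1500×146×10³) = 2.159×10⁻⁵ mm/N.
P = 1.058 / 2.159×10⁻⁵ = 49040 N = 49.04 kN, tensile.
For the cast iron segment, free thermal change = 11.2×10⁻⁶×118×725 = 0.9582 mm and elastic change from P = 49040×725/(350×117×10³) = 0.8681 mm; these oppose, so the net change is 0.09 mm (segment shortens).

|ΔL| ≈ 0.09 mm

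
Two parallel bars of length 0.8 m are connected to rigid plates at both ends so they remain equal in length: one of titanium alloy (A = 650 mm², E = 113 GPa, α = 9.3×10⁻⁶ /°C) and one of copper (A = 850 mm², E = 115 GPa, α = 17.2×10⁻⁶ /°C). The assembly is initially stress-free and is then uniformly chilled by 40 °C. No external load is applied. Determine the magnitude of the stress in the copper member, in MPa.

The copper has the larger α, so on cooling it would change length more than the titanium alloy if both were free. The rigid plates force a common final length, so the copper is put into tension and the titanium alloy into compression, with equal and opposite forces P (no external load).
Setting the final lengths equal and cancelling L: (α₁ − α₂)ΔT = P/(A₁E₁) + P/(A₂E₂).
|α₁ − α₂|·ΔT = 7.9×10⁻⁶ × 40 = 0.000316.
1/(A₁E₁) + 1/(A₂E₂) = 1/(650×113×10³) + 1/(850×115×10³) = 2.384×10⁻⁸ N⁻¹.
So P = 0.000316 / 2.384×10⁻⁸ = 13.25 kN.
σ_{copper} = P/A₂ = 13250/850 = 15.59 MPa, tensile.

σ ≈ 15.6 MPa (tensile)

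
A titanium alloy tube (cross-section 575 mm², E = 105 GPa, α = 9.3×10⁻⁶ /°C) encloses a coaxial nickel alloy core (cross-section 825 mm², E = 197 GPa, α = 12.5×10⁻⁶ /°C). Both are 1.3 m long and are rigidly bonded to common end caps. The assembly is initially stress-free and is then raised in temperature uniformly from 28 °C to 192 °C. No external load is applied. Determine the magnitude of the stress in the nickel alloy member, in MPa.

The nickel alloy has the larger α, so on heating it would change length more than the titanium alloy if both were free. The rigid plates force a common final length, so the nickel alloy is put into compression and the titanium alloy into tension, with equal and opposite forces P (no external load).
Compatibility of the two members (thermal + elastic change equal): (α₁ − α₂)ΔT = P·[1/(A₁E₁) + 1/(A₂E₂)].
|α₁ − α₂|·ΔT = 3.2×10⁻⁶ × 164 = 0.0005248.
1/(A₁E₁) + 1/(A₂E₂) = 1/(575×105×10³) + 1/(825×197×10³) = 2.272×10⁻⁸ N⁻¹.
P = 0.0005248 / 2.272×10⁻⁸ = 23100 N = 23.1 kN.
σ_{nickel alloy} = P/A₂ = 23100/825 = 28 MPa, compressive.

σ ≈ 28 MPa (compressive)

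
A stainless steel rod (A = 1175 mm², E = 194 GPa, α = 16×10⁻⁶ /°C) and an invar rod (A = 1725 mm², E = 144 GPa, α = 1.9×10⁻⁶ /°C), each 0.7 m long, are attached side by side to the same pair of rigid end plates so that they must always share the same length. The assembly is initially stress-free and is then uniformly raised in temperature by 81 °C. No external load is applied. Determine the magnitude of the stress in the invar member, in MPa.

σ ≈ 78.7 MPa (tensile)

Both members must finish at the same length. With the larger α, the stainless steel tends to over-expand; the plates restrain it, putting the stainless steel in compression and the invar in tension. With no external load the two internal forces are equal and opposite, magnitude P.
Compatibility of the two members (thermal + elastic change equal): (α₁ − α₂)ΔT = P·[1/(A₁E₁) + 1/(A₂E₂)].
|α₁ − α₂|·ΔT = 14.1×10⁻⁶ × 81 = 0.001142.
1/(A₁E₁) + 1/(A₂E₂) = 1/(1175×194×10³) + 1/(1725×144×10³) = 8.413×10⁻⁹ N⁻¹.
P = 0.001142 / 8.413×10⁻⁹ = 135800 N = 135.8 kN.
σ_{invar} = P/A₂ = 135800/1725 = 78.7 MPa, tensile.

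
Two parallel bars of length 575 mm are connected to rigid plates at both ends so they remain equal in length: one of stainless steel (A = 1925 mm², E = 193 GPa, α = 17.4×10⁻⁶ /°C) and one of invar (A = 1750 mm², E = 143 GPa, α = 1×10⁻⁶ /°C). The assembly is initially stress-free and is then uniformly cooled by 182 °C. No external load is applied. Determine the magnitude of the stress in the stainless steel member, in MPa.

Equilibrium of a rigid end plate with no external load gives equal and opposite internal forces ±P in the two members. Since α_{stainless steel} > α_{invar}, cooling drives the stainless steel into tension and the invar into compression.
Setting the final lengths equal and cancelling L: (α₁ − α₂)ΔT = P/(A₁E₁) + P/(A₂E₂).
|α₁ − α₂|·ΔT = 16.4×10⁻⁶ × 182 = 0.002985.
1/(A₁E₁) + 1/(A₂E₂) = 1/(1925×193×10³) + 1/(1750×143×10³) = 6.688×10⁻⁹ N⁻¹.
P = 0.002985 / 6.688×10⁻⁹ = 446300 N = 446.3 kN.
σ_{stainless steel} = P/A₁ = 446300/1925 = 231.9 MPa, tensile.

σ ≈ 232 MPa (tensile)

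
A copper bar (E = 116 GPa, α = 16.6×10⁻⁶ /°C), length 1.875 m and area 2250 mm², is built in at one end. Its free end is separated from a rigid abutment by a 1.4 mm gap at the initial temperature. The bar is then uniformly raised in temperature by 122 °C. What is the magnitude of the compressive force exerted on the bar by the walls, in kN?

P ≈ 334 kN

Unrestrained expansion: δ_free = αΔT L = 16.6×10⁻⁶ × 122 × 1875 = 3.797 mm.
The gap closes (δ_free > 1.4 mm) and the wall then resists a further 3.797 − 1.4 = 2.397 mm of expansion.
So σ = E(δ_free − g)/L = 116×10³ × 2.397/1875 = 148.3 MPa.
P = σA = 148.3 × 2250 = 333.7 kN.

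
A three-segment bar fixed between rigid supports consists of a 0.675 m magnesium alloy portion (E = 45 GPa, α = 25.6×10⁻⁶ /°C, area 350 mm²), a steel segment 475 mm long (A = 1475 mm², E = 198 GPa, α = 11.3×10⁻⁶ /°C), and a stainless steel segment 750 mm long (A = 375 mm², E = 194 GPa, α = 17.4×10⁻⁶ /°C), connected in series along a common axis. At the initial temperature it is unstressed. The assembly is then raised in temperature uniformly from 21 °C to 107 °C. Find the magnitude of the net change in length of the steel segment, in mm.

|ΔL| ≈ 0.37 mm

If the supports were absent, the total length change would be Σ αᵢΔT Lᵢ = 25.6×10⁻⁶×86×675 + 11.3×10⁻⁶×86×475 + 17.4×10⁻⁶×86×750 = 3.07 mm.
Since the ends are fixed, an axial force P builds up, equal in every segment, with P · Σ Lᵢ/(AᵢEᵢ) = δ_free.
Σ Lᵢ/(AᵢEᵢ) = 675/(350×45×10³) + 475/(1475×198×10³) + 750/(375×194×10³) = 5.479×10⁻⁵ mm/N.
Hence P = δ_free / Σ(L/AE) = 3.07/5.479×10⁻⁵ = 56.03 kN (compressive).
For the steel segment, free thermal change = 11.3×10⁻⁶×86×475 = 0.4616 mm and elastic change from P = 56030×475/(1475×198×10³) = 0.09113 mm; these oppose, so the net change is 0.37 mm (segment lengthens).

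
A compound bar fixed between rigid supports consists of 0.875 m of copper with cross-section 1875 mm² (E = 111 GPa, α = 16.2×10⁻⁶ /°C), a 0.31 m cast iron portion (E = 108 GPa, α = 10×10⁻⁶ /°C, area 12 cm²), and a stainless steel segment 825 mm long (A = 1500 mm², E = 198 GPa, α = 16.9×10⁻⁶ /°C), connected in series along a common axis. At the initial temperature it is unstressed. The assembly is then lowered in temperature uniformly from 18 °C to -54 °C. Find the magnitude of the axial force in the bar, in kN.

P ≈ 240 kN (tensile)

With the walls removed the bar would change length by δ_free = Σ αᵢΔT Lᵢ = 16.2×10⁻⁶×72×875 + 10×10⁻⁶×72×310 + 16.9×10⁻⁶×72×825 = 2.248 mm.
The walls prevent any net length change, so an axial force P (same in every segment) develops. Compatibility: P · Σ Lᵢ/(AᵢEᵢ) = δ_free.
Σ Lᵢ/(AᵢEᵢ) = 875/(1875×111×10³) + 310/(1200×108×10³) + 825/(1500×198×10³) = 9.374×10⁻⁶ mm/N.
P = 2.248 / 9.374×10⁻⁶ = 239800 N = 239.8 kN, tensile.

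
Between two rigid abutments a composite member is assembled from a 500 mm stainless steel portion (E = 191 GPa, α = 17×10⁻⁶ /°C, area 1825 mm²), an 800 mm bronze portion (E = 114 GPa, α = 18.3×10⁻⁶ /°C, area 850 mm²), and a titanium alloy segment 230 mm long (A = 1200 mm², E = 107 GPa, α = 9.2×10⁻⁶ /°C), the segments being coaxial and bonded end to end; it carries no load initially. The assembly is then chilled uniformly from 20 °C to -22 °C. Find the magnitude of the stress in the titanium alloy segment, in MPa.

σ ≈ 77 MPa (tensile)

With the walls removed the bar would change length by δ_free = Σ αᵢΔT Lᵢ = 17×10⁻⁶×42×500 + 18.3×10⁻⁶×42×800 + 9.2×10⁻⁶×42×230 = 1.061 mm.
The rigid supports impose zero overall length change; the single axial force P common to all segments must satisfy P Σ Lᵢ/(AᵢEᵢ) = δ_free.
Σ Lᵢ/(AᵢEᵢ) = 500/(1825×191×10³) + 800/(850×114×10³) + 230/(1200×107×10³) = 1.148×10⁻⁵ mm/N.
Hence P = δ_free / Σ(L/AE) = 1.061/1.148×10⁻⁵ = 92.39 kN (tensile).
σ_{titanium alloy} = P / A = 92390 / 1200 = 76.99 MPa.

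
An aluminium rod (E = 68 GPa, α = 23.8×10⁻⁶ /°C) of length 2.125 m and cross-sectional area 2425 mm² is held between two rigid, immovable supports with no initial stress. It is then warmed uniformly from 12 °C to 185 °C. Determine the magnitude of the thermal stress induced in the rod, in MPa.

σ ≈ 280 MPa (compressive)

With length fixed, the mechanical strain must cancel the thermal strain αΔT = 23.8×10⁻⁶ × 173 = 4117.4×10⁻⁶.
Hence σ = E·αΔT = 68×10³ × 4117.4×10⁻⁶ = 280 MPa, compressive.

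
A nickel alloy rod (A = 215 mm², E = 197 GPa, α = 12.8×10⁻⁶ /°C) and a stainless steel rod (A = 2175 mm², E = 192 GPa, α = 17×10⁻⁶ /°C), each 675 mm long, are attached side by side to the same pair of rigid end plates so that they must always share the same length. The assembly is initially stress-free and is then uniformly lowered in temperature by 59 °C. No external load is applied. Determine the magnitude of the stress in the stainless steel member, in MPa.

σ ≈ 4.38 MPa (tensile)

Equilibrium of a rigid end plate with no external load gives equal and opposite internal forces ±P in the two members. Since α_{stainless steel} > α_{nickel alloy}, cooling drives the stainless steel into tension and the nickel alloy into compression.
Setting the final lengths equal and cancelling L: (α₁ − α₂)ΔT = P/(A₁E₁) + P/(A₂E₂).
|α₁ − α₂|·ΔT = 4.2×10⁻⁶ × 59 = 0.0002478.
1/(A₁E₁) + 1/(A₂E₂) = 1/(215×197×10³) + 1/(2175×192×10³) = 2.6×10⁻⁸ N⁻¹.
P = 0.0002478 / 2.6×10⁻⁸ = 9529 N = 9.529 kN.
σ_{stainless steel} = P/A₂ = 9529/2175 = 4.381 MPa, tensile.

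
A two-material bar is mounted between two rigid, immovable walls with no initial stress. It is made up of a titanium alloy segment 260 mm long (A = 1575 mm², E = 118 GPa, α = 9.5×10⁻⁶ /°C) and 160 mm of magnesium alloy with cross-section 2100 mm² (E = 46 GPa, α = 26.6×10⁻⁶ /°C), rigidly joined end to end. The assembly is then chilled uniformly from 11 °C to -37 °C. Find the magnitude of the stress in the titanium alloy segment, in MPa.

σ ≈ 67.1 MPa (tensile)

Free thermal contraction of the whole bar: Σ αᵢΔT Lᵢ = 9.5×10⁻⁶×48×260 + 26.6×10⁻⁶×48×160 = 0.3228 mm.
The rigid supports impose zero overall length change; the single axial force P common to all segments must satisfy P Σ Lᵢ/(AᵢEᵢ) = δ_free.
The series flexibility is Σ Lᵢ/(AᵢEᵢ) = 260/(1575×118×10³) + 160/(2100×46×10³) = 3.055×10⁻⁶ mm/N.
So P = 0.3228 / 3.055×10⁻⁶ = 105.7 kN, tensile.
σ_{titanium alloy} = P / A = 105700 / 1575 = 67.09 MPa.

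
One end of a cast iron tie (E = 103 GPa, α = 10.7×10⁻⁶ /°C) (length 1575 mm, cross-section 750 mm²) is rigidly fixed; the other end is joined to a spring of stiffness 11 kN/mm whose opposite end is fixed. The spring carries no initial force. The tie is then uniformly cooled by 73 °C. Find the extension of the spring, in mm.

δ ≈ 1 mm

If the spring were absent the tie would shorten by αΔT L = 10.7×10⁻⁶ × 73 × 1575 = 1.23 mm.
With a force P in the spring, the elastic change of the tie is PL/(AE) and that of the spring is P/k; compatibility requires their sum to equal δ_free.
So P = δ_free / [L/(AE) + 1/k] = 1.23 / [ 1575/(750×103×10³) + 1/(11×10³) ].
P = 1.23 / 0.0001113 = 11050 N.
Spring extension = P/k = 11050/(11×10³) = 1.005 mm.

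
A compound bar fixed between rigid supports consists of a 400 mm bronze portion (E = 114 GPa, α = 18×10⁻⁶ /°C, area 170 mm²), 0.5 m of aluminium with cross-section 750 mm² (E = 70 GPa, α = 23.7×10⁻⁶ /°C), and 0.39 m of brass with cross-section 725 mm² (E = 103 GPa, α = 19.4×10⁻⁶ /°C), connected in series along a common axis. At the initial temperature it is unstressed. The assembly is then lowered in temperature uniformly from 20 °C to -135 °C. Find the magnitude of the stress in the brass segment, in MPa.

Free thermal contraction of the whole bar: Σ αᵢΔT Lᵢ = 18×10⁻⁶×155×400 + 23.7×10⁻⁶×155×500 + 19.4×10⁻⁶×155×390 = 4.125 mm.
The rigid supports impose zero overall length change; the single axial force P common to all segments must satisfy P Σ Lᵢ/(AᵢEᵢ) = δ_free.
The series flexibility is Σ Lᵢ/(AᵢEᵢ) = 400/(170×114×10³) + 500/(750×70×10³) + 390/(725×103×10³) = 3.539×10⁻⁵ mm/N.
Hence P = δ_free / Σ(L/AE) = 4.125/3.539×10⁻⁵ = 116.6 kN (tensile).
σ_{brass} = P / A = 116600 / 725 = 160.8 MPa.

σ ≈ 161 MPa (tensile)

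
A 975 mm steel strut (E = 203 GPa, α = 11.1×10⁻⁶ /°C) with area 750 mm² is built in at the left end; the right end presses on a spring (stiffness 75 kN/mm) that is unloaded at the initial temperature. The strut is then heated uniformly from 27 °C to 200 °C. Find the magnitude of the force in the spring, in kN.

Free thermal expansion: δ_free = αΔT L = 11.1×10⁻⁶ × 173 × 975 = 1.872 mm.
With a force P in the spring, the elastic change of the strut is PL/(AE) and that of the spring is P/k; compatibility requires their sum to equal δ_free.
So P = δ_free / [L/(AE) + 1/k] = 1.872 / [ 975/(750×203×10³) + 1/(75×10³) ].
P = 1.872 / 1.974×10⁻⁵ = 94860 N.

P ≈ 94.9 kN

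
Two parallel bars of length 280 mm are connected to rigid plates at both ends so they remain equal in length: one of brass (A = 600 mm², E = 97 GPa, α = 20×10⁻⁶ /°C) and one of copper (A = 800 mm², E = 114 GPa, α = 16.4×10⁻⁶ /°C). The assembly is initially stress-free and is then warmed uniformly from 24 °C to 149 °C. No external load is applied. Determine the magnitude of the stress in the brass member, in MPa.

Equilibrium of a rigid end plate with no external load gives equal and opposite internal forces ±P in the two members. Since α_{brass} > α_{copper}, heating drives the brass into compression and the copper into tension.
Compatibility of the two members (thermal + elastic change equal): (α₁ − α₂)ΔT = P·[1/(A₁E₁) + 1/(A₂E₂)].
|α₁ − α₂|·ΔT = 3.6×10⁻⁶ × 125 = 0.00045.
1/(A₁E₁) + 1/(A₂E₂) = 1/(600×97×10³) + 1/(800×114×10³) = 2.815×10⁻⁸ N⁻¹.
P = 0.00045 / 2.815×10⁻⁸ = 15990 N = 15.99 kN.
σ_{brass} = P/A₁ = 15990/600 = 26.65 MPa, compressive.

σ ≈ 26.6 MPa (compressive)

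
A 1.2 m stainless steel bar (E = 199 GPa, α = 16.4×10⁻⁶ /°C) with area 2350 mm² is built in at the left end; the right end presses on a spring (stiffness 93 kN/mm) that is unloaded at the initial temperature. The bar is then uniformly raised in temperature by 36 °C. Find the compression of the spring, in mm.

δ ≈ 0.572 mm

The unrestrained thermal change is αΔT L = 16.4×10⁻⁶ × 36 × 1200 = 0.7085 mm.
Let P be the compressive force at the spring. The bar shortens elastically by PL/(AE) and the spring compresses by P/k; together these equal δ_free.
P [ L/(AE) + 1/k ] = δ_free → P [ 1200/(2350×199×10³) + 1/(93×10³) ] = 0.7085.
P = 0.7085 / 1.332×10⁻⁵ = 53190 N.
Spring compression = P/k = 53190/(93×10³) = 0.572 mm.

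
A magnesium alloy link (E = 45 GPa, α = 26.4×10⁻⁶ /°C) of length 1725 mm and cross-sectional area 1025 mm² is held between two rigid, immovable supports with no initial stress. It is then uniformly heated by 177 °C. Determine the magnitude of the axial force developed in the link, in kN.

The ends cannot move, so σ = EαΔT = 45×10³ × 26.4×10⁻⁶ × 177 = 210.3 MPa.
Axial force P = σA = 210.3 × 1025 = 215500 N = 215.5 kN, compressive.

P ≈ 216 kN (compressive)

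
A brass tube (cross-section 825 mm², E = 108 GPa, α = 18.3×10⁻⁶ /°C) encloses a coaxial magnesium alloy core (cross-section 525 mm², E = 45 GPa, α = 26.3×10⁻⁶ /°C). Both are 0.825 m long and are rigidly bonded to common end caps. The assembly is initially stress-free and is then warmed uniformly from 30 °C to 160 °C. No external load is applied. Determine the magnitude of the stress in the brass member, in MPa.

Both members must finish at the same length. With the larger α, the magnesium alloy tends to over-expand; the plates restrain it, putting the magnesium alloy in compression and the brass in tension. With no external load the two internal forces are equal and opposite, magnitude P.
Setting the final lengths equal and cancelling L: (α₁ − α₂)ΔT = P/(A₁E₁) + P/(A₂E₂).
|α₁ − α₂|·ΔT = 8×10⁻⁶ × 130 = 0.00104.
1/(A₁E₁) + 1/(A₂E₂) = 1/(825×108×10³) + 1/(525×45×10³) = 5.355×10⁻⁸ N⁻¹.
P = 0.00104 / 5.355×10⁻⁸ = 19420 N = 19.42 kN.
σ_{brass} = P/A₁ = 19420/825 = 23.54 MPa, tensile.

σ ≈ 23.5 MPa (tensile)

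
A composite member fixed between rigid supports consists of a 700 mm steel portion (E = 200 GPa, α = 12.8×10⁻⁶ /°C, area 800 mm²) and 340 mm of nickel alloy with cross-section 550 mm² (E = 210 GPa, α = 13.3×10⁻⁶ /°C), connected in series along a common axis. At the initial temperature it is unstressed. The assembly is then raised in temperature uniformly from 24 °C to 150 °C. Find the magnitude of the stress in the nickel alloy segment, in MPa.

Free thermal expansion of the whole bar: Σ αᵢΔT Lᵢ = 12.8×10⁻⁶×126×700 + 13.3×10⁻⁶×126×340 = 1.699 mm.
Since the ends are fixed, an axial force P builds up, equal in every segment, with P · Σ Lᵢ/(AᵢEᵢ) = δ_free.
Σ Lᵢ/(AᵢEᵢ) = 700/(800×200×10³) + 340/(550×210×10³) = 7.319×10⁻⁶ mm/N.
P = 1.699 / 7.319×10⁻⁶ = 232100 N = 232.1 kN, compressive.
σ_{nickel alloy} = P / A = 232100 / 550 = 422 MPa.

σ ≈ 422 MPa (compressive)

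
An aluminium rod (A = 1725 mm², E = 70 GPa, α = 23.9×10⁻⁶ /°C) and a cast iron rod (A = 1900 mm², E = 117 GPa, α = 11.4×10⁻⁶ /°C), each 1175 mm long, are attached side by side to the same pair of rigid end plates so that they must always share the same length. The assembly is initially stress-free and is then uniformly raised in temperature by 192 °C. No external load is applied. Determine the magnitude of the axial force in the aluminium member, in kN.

The aluminium has the larger α, so on heating it would change length more than the cast iron if both were free. The rigid plates force a common final length, so the aluminium is put into compression and the cast iron into tension, with equal and opposite forces P (no external load).
Equating the net (thermal + elastic) strains gives |α₁ − α₂|·ΔT = P·[1/(A₁E₁) + 1/(A₂E₂)].
|α₁ − α₂|·ΔT = 12.5×10⁻⁶ × 192 = 0.0024.
1/(A₁E₁) + 1/(A₂E₂) = 1/(1725×70×10³) + 1/(1900×117×10³) = 1.278×10⁻⁸ N⁻¹.
P = 0.0024 / 1.278×10⁻⁸ = 187800 N = 187.8 kN.

P ≈ 188 kN (compressive in the aluminium)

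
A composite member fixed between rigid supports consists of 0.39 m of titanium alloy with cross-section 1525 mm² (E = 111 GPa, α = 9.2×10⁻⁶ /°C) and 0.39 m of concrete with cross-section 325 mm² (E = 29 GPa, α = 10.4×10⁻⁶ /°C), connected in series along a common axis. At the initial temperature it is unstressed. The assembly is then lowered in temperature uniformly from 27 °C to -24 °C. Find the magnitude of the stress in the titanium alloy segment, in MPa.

Free thermal contraction of the whole bar: Σ αᵢΔT Lᵢ = 9.2×10⁻⁶×51×390 + 10.4×10⁻⁶×51×390 = 0.3898 mm.
The walls prevent any net length change, so an axial force P (same in every segment) develops. Compatibility: P · Σ Lᵢ/(AᵢEᵢ) = δ_free.
Σ Lᵢ/(AᵢEᵢ) = 390/(1525×111×10³) + 390/(325×29×10³) = 4.368×10⁻⁵ mm/N.
Hence P = δ_free / Σ(L/AE) = 0.3898/4.368×10⁻⁵ = 8.924 kN (tensile).
σ_{titanium alloy} = P / A = 8924 / 1525 = 5.852 MPa.

σ ≈ 5.85 MPa (tensile)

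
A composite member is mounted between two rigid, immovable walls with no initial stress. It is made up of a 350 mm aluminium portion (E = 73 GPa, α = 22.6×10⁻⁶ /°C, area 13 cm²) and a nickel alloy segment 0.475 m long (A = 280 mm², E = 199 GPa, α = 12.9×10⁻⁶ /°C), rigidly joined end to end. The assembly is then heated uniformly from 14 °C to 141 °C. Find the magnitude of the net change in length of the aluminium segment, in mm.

|ΔL| ≈ 0.466 mm

Free thermal expansion of the whole bar: Σ αᵢΔT Lᵢ = 22.6×10⁻⁶×127×350 + 12.9×10⁻⁶×127×475 = 1.783 mm.
The rigid supports impose zero overall length change; the single axial force P common to all segments must satisfy P Σ Lᵢ/(AᵢEᵢ) = δ_free.
Σ Lᵢ/(AᵢEᵢ) = 350/(1300×73×10³) + 475/(280×199×10³) = 1.221×10⁻⁵ mm/N.
So P = 1.783 / 1.221×10⁻⁵ = 146 kN, compressive.
For the aluminium segment, free thermal change = 22.6×10⁻⁶×127×350 = 1.005 mm and elastic change from P = 146000×350/(1300×73×10³) = 0.5384 mm; these oppose, so the net change is 0.466 mm (segment lengthens).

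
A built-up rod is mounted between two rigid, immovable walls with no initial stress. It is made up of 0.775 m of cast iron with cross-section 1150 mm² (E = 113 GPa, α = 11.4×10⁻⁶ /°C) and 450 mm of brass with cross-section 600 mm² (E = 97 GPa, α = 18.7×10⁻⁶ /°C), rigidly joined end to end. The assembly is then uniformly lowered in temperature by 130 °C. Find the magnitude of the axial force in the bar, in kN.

If the supports were absent, the total length change would be Σ αᵢΔT Lᵢ = 11.4×10⁻⁶×130×775 + 18.7×10⁻⁶×130×450 = 2.242 mm.
The rigid supports impose zero overall length change; the single axial force P common to all segments must satisfy P Σ Lᵢ/(AᵢEᵢ) = δ_free.
Σ Lᵢ/(AᵢEᵢ) = 775/(1150×113×10³) + 450/(600×97×10³) = 1.37×10⁻⁵ mm/N.
Hence P = δ_free / Σ(L/AE) = 2.242/1.37×10⁻⁵ = 163.7 kN (tensile).

P ≈ 164 kN (tensile)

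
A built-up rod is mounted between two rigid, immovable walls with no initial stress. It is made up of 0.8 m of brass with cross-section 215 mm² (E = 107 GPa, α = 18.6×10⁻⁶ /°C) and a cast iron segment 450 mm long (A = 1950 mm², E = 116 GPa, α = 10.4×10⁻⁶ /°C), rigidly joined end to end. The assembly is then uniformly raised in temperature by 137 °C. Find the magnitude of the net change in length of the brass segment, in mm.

With the walls removed the bar would change length by δ_free = Σ αᵢΔT Lᵢ = 18.6×10⁻⁶×137×800 + 10.4×10⁻⁶×137×450 = 2.68 mm.
The rigid supports impose zero overall length change; the single axial force P common to all segments must satisfy P Σ Lᵢ/(AᵢEᵢ) = δ_free.
The series flexibility is Σ Lᵢ/(AᵢEᵢ) = 800/(215×107×10³) + 450/(1950×116×10³) = 3.676×10⁻⁵ mm/N.
So P = 2.68 / 3.676×10⁻⁵ = 72.89 kN, compressive.
For the brass segment, free thermal change = 18.6×10⁻⁶×137×800 = 2.039 mm and elastic change from P = 72890×800/(215×107×10³) = 2.535 mm; these oppose, so the net change is 0.496 mm (segment shortens).

|ΔL| ≈ 0.496 mm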